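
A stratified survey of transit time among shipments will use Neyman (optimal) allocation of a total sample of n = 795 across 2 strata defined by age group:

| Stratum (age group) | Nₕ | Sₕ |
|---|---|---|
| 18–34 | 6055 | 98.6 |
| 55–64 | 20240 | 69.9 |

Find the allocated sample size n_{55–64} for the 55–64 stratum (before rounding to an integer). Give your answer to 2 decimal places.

Neyman allocation: nₕ = n·NₕSₕ / Σⱼ NⱼSⱼ.
Σ NⱼSⱼ = 6055·98.6 + 20240·69.9 = 2.011799 × 10^6.
n_{55–64} = 795·20240·69.9 / (2.011799 × 10^6) = 559.08.

559.08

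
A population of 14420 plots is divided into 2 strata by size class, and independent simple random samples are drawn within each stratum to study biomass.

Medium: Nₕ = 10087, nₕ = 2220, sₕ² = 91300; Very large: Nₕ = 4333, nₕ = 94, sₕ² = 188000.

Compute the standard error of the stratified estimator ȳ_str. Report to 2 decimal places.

Var(ȳ_str) = Σₕ Wₕ²(1 − fₕ)sₕ²/nₕ with Wₕ = Nₕ/N, N = 14420.
Medium: Wₕ = 0.69951456; term = 0.69951456²·(1 − 0.22008526)·91300/2220 = 15.694896.
Very large: Wₕ = 0.30048544; term = 0.30048544²·(1 − 0.02169398)·188000/94 = 176.66543.
Sum = 192.36033.
SE = √(192.36033) = 13.87.

13.87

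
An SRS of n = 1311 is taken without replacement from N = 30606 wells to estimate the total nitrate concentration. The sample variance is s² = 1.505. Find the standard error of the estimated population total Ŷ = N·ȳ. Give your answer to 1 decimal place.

1014.5

Var(Ŷ) = N²·Var(ȳ) = N²·(1 − n/N)·s²/n.
f = 1311/30606 = 0.04283474; Var(ȳ) = 0.95716526·1.505/1311 = 0.0010988053.
Var(Ŷ) = 30606² · 0.0010988053 = 1.0292809 × 10^6.
SE(Ŷ) = √(1.0292809 × 10^6) = 1014.5.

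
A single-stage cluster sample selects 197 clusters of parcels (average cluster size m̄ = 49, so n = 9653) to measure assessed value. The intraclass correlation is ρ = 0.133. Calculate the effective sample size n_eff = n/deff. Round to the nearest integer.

deff = 1 + (49 − 1)·0.133 = 1 + 6.384 = 7.384.
n_eff = 9653 / 7.384 = 1307.

1307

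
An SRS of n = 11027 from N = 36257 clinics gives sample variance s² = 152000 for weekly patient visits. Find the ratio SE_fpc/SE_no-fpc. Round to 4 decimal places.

0.8342

f = n/N = 11027/36257 = 0.30413437.
SE_no-fpc = √(s²/n) = 3.7127278; SE_fpc = √((1−f)s²/n) = 3.0971041.
Ratio = √(1−f) = 0.83418561.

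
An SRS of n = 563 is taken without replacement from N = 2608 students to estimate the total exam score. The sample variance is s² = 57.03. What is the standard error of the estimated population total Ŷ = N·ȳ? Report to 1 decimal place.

735.0

Var(Ŷ) = N²·Var(ȳ) = N²·(1 − n/N)·s²/n.
f = 563/2608 = 0.21587423; Var(ȳ) = 0.78412577·57.03/563 = 0.079429294.
Var(Ŷ) = 2608² · 0.079429294 = 540251.37.
SE(Ŷ) = √(540251.37) = 735.0.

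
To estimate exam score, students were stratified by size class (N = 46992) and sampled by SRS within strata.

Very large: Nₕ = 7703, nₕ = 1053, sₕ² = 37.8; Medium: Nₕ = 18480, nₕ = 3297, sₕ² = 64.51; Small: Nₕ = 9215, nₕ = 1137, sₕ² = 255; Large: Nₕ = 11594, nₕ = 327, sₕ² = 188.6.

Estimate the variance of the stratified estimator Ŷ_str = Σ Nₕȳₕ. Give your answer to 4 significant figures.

Var(Ŷ_str) = Σₕ Nₕ²(1 − fₕ)sₕ²/nₕ.
Very large: 7703²·(1 − 1053/7703)·37.8/1053 = 1.8388444 × 10^6.
Medium: 18480²·(1 − 3297/18480)·64.51/3297 = 5.4899407 × 10^6.
Small: 9215²·(1 − 1137/9215)·255/1137 = 1.6694711 × 10^7.
Large: 11594²·(1 − 327/11594)·188.6/327 = 7.5341719 × 10^7.
Sum = 9.9365215 × 10^7.

9.937 × 10^7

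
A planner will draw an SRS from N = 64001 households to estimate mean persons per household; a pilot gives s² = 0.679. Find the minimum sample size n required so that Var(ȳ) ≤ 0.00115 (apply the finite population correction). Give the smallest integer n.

586

Without fpc, n₀ = s²/D = 0.679/0.00115 = 590.4348.
With fpc, (1 − n/N)·s²/n ≤ D requires n ≥ n₀/(1 + n₀/N) = 590.4348/(1 + 590.4348/64001) = 585.0376.
Rounding up, n = 586.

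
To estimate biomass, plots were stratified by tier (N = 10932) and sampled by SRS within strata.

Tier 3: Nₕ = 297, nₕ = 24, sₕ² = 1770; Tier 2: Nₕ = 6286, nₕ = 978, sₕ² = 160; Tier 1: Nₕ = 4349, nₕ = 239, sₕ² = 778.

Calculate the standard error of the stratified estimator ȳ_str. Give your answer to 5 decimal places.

Var(ȳ_str) = Σₕ Wₕ²(1 − fₕ)sₕ²/nₕ with Wₕ = Nₕ/N, N = 10932.
Tier 3: Wₕ = 0.02716795; term = 0.02716795²·(1 − 0.08080808)·1770/24 = 0.050035918.
Tier 2: Wₕ = 0.57500915; term = 0.57500915²·(1 − 0.15558384)·160/978 = 0.045675906.
Tier 1: Wₕ = 0.39782291; term = 0.39782291²·(1 − 0.05495516)·778/239 = 0.48687075.
Sum = 0.58258257.
SE = √(0.58258257) = 0.76327.

0.76327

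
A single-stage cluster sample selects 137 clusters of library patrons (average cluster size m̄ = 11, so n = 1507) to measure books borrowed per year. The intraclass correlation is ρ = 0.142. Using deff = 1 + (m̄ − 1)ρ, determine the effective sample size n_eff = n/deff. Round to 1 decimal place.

622.7

deff = 1 + (11 − 1)·0.142 = 1 + 1.42 = 2.42.
n_eff = 1507 / 2.42 = 622.7.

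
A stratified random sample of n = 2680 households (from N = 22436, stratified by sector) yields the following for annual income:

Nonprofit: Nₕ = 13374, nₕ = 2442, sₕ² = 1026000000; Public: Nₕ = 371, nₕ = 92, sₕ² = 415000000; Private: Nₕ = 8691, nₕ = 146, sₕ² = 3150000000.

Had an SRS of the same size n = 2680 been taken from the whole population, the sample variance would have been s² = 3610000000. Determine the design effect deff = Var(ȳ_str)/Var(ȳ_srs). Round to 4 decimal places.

Var(ȳ_str) = Σ Wₕ²(1−fₕ)sₕ²/nₕ with Wₕ = Nₕ/22436:
  Nonprofit: (13374/22436)²·(1−2442/13374)·1026000000/2442 = 122031.45
  Public: (371/22436)²·(1−92/371)·415000000/92 = 927.57176
  Private: (8691/22436)²·(1−146/8691)·3150000000/146 = 3.1830881 × 10^6
  → Var(ȳ_str) = 3.3060471 × 10^6.
Var(ȳ_srs) = (1 − 2680/22436)·3610000000/2680 = 1.1861128 × 10^6.
deff = (3.3060471 × 10^6) / (1.1861128 × 10^6) = 2.7873.

2.7873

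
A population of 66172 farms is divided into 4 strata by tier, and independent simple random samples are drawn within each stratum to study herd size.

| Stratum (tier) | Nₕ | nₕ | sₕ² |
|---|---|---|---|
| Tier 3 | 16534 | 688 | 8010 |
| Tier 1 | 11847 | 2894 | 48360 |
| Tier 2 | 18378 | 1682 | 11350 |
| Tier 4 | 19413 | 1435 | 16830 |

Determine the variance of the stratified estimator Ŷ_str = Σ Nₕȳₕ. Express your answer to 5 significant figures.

Var(Ŷ_str) = Σₕ Nₕ²(1 − fₕ)sₕ²/nₕ.
Tier 3: 16534²·(1 − 688/16534)·8010/688 = 3.0502937 × 10^9.
Tier 1: 11847²·(1 − 2894/11847)·48360/2894 = 1.7724122 × 10^9.
Tier 2: 18378²·(1 − 1682/18378)·11350/1682 = 2.0705254 × 10^9.
Tier 4: 19413²·(1 − 1435/19413)·16830/1435 = 4.0932309 × 10^9.
Sum = 1.0986462 × 10^10.

1.0986 × 10^10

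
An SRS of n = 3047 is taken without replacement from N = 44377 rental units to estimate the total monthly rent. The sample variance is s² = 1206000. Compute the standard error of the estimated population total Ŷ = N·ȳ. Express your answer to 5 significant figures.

852020

Var(Ŷ) = N²·Var(ȳ) = N²·(1 − n/N)·s²/n.
f = 3047/44377 = 0.06866169; Var(ȳ) = 0.93133831·1206000/3047 = 368.62291.
Var(Ŷ) = 44377² · 368.62291 = 7.2593578 × 10^11.
SE(Ŷ) = √(7.2593578 × 10^11) = 852020.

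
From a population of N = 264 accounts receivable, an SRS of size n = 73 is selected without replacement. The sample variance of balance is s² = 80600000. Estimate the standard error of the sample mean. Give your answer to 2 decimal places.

Under SRS without replacement, Var(ȳ) = (1 − f)·s²/n with f = n/N = 73/264 = 0.27651515.
Var(ȳ) = (1 − 0.27651515)·80600000/73 = 0.72348485·1.1041096 × 10^6 = 798806.56.
SE(ȳ) = √(798806.56) = 893.76.

893.76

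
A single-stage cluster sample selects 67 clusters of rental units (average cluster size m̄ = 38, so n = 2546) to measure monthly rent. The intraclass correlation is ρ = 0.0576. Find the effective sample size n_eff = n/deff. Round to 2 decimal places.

813.11

deff = 1 + (38 − 1)·0.0576 = 1 + 2.1312 = 3.1312.
n_eff = 2546 / 3.1312 = 813.11.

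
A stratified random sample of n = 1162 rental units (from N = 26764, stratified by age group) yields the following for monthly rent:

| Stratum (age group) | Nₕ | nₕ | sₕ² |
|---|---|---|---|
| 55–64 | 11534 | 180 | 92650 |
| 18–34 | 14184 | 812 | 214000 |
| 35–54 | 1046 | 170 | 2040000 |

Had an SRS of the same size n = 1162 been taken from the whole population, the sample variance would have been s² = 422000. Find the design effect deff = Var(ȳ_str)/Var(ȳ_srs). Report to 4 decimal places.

Var(ȳ_str) = Σ Wₕ²(1−fₕ)sₕ²/nₕ with Wₕ = Nₕ/26764:
  55–64: (11534/26764)²·(1−180/11534)·92650/180 = 94.102186
  18–34: (14184/26764)²·(1−812/14184)·214000/812 = 69.783186
  35–54: (1046/26764)²·(1−170/1046)·2040000/170 = 15.350234
  → Var(ȳ_str) = 179.23561.
Var(ȳ_srs) = (1 − 1162/26764)·422000/1162 = 347.3995.
deff = 179.23561 / 347.3995 = 0.5159.

0.5159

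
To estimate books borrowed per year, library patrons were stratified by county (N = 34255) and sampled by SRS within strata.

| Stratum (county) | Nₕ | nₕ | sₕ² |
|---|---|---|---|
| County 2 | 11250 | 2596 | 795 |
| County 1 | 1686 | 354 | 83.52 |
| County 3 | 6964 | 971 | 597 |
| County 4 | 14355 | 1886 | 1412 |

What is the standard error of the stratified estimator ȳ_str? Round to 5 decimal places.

Var(ȳ_str) = Σₕ Wₕ²(1 − fₕ)sₕ²/nₕ with Wₕ = Nₕ/N, N = 34255.
County 2: Wₕ = 0.32841921; term = 0.32841921²·(1 − 0.23075556)·795/2596 = 0.025408786.
County 1: Wₕ = 0.04921909; term = 0.04921909²·(1 − 0.20996441)·83.52/354 = 4.5154504 × 10^-4.
County 3: Wₕ = 0.20329879; term = 0.20329879²·(1 − 0.13943136)·597/971 = 0.021868057.
County 4: Wₕ = 0.41906291; term = 0.41906291²·(1 − 0.13138279)·1412/1886 = 0.11420362.
Sum = 0.16193201.
SE = √(0.16193201) = 0.40241.

0.40241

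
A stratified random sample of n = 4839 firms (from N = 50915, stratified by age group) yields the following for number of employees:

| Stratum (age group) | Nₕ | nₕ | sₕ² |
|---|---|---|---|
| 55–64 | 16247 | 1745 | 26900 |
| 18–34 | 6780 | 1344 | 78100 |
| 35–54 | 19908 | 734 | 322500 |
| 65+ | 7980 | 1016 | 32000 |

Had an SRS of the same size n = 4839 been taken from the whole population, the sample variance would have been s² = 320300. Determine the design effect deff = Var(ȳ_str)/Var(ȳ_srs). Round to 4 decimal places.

Var(ȳ_str) = Σ Wₕ²(1−fₕ)sₕ²/nₕ with Wₕ = Nₕ/50915:
  55–64: (16247/50915)²·(1−1745/16247)·26900/1745 = 1.4010913
  18–34: (6780/50915)²·(1−1344/6780)·78100/1344 = 0.82616998
  35–54: (19908/50915)²·(1−734/19908)·322500/734 = 64.696758
  65+: (7980/50915)²·(1−1016/7980)·32000/1016 = 0.67519066
  → Var(ȳ_str) = 67.59921.
Var(ȳ_srs) = (1 − 4839/50915)·320300/4839 = 59.900485.
deff = 67.59921 / 59.900485 = 1.1285.

1.1285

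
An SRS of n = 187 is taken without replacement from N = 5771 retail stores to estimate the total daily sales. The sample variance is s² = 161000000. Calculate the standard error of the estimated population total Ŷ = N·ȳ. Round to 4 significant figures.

Var(Ŷ) = N²·Var(ȳ) = N²·(1 − n/N)·s²/n.
f = 187/5771 = 0.03240340; Var(ȳ) = 0.96759660·161000000/187 = 833064.46.
Var(Ŷ) = 5771² · 833064.46 = 2.7744746 × 10^13.
SE(Ŷ) = √(2.7744746 × 10^13) = 5.267 × 10^6.

5.267 × 10^6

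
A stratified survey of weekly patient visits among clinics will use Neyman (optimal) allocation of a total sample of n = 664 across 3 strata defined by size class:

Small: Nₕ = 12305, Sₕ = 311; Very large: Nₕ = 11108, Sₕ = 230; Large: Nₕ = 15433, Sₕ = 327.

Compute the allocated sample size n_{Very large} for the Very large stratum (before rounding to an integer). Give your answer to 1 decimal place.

Neyman allocation: nₕ = n·NₕSₕ / Σⱼ NⱼSⱼ.
Σ NⱼSⱼ = 12305·311 + 11108·230 + 15433·327 = 1.1428286 × 10^7.
n_{Very large} = 664·11108·230 / (1.1428286 × 10^7) = 148.4.

148.4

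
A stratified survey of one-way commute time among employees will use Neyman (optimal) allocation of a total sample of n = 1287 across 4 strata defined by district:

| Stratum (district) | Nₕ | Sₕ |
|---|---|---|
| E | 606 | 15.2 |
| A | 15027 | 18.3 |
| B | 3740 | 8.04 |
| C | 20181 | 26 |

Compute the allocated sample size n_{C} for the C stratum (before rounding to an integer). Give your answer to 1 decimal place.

Neyman allocation: nₕ = n·NₕSₕ / Σⱼ NⱼSⱼ.
Σ NⱼSⱼ = 606·15.2 + 15027·18.3 + 3740·8.04 + 20181·26 = 838980.9.
n_{C} = 1287·20181·26 / 838980.9 = 804.9.

804.9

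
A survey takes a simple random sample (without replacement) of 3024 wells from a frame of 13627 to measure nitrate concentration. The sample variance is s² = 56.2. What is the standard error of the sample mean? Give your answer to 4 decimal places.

Under SRS without replacement, Var(ȳ) = (1 − f)·s²/n with f = n/N = 3024/13627 = 0.22191238.
Var(ȳ) = (1 − 0.22191238)·56.2/3024 = 0.77808762·0.018584656 = 0.014460491.
SE(ȳ) = √(0.014460491) = 0.1203.

0.1203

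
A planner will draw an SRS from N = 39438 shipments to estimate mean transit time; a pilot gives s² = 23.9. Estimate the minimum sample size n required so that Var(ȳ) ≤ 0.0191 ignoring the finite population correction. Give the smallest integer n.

Without fpc, n₀ = s²/D = 23.9/0.0191 = 1251.3089.
Rounding up, n = 1252.

1252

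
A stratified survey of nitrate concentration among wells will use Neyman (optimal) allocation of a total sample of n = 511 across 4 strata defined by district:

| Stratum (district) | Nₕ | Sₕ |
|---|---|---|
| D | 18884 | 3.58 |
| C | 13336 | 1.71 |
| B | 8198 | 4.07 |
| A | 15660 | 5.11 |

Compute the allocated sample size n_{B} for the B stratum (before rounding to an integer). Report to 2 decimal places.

Neyman allocation: nₕ = n·NₕSₕ / Σⱼ NⱼSⱼ.
Σ NⱼSⱼ = 18884·3.58 + 13336·1.71 + 8198·4.07 + 15660·5.11 = 203797.74.
n_{B} = 511·8198·4.07 / 203797.74 = 83.66.

83.66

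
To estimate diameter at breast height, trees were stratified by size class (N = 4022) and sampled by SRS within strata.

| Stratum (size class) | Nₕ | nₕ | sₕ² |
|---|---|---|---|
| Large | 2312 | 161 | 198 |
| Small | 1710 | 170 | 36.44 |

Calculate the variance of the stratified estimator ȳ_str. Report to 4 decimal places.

Var(ȳ_str) = Σₕ Wₕ²(1 − fₕ)sₕ²/nₕ with Wₕ = Nₕ/N, N = 4022.
Large: Wₕ = 0.57483839; term = 0.57483839²·(1 − 0.06963668)·198/161 = 0.37807975.
Small: Wₕ = 0.42516161; term = 0.42516161²·(1 − 0.09941520)·36.44/170 = 0.034894915.
Sum = 0.41297467.

0.4130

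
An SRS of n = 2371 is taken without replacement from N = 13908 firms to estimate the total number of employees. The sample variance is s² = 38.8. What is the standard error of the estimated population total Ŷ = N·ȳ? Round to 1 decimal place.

1620.4

Var(Ŷ) = N²·Var(ȳ) = N²·(1 − n/N)·s²/n.
f = 2371/13908 = 0.17047742; Var(ȳ) = 0.82952258·38.8/2371 = 0.013574642.
Var(Ŷ) = 13908² · 0.013574642 = 2.6257764 × 10^6.
SE(Ŷ) = √(2.6257764 × 10^6) = 1620.4.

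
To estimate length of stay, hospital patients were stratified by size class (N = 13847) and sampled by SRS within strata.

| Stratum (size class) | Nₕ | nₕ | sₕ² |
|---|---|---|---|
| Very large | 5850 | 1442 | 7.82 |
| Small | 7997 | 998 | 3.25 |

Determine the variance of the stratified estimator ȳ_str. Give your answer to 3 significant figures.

Var(ȳ_str) = Σₕ Wₕ²(1 − fₕ)sₕ²/nₕ with Wₕ = Nₕ/N, N = 13847.
Very large: Wₕ = 0.42247418; term = 0.42247418²·(1 − 0.24649573)·7.82/1442 = 7.2933585 × 10^-4.
Small: Wₕ = 0.57752582; term = 0.57752582²·(1 − 0.12479680)·3.25/998 = 9.506147 × 10^-4.
Sum = 0.0016799506.

0.00168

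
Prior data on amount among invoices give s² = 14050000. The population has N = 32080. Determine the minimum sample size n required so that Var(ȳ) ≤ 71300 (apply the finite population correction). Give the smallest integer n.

Without fpc, n₀ = s²/D = 14050000/71300 = 197.0547.
With fpc, (1 − n/N)·s²/n ≤ D requires n ≥ n₀/(1 + n₀/N) = 197.0547/(1 + 197.0547/32080) = 195.8517.
Rounding up, n = 196.

196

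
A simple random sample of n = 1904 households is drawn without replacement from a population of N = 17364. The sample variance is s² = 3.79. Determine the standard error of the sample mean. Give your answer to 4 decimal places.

Under SRS without replacement, Var(ȳ) = (1 − f)·s²/n with f = n/N = 1904/17364 = 0.10965215.
Var(ȳ) = (1 − 0.10965215)·3.79/1904 = 0.89034785·0.0019905462 = 0.0017722785.
SE(ȳ) = √(0.0017722785) = 0.0421.

0.0421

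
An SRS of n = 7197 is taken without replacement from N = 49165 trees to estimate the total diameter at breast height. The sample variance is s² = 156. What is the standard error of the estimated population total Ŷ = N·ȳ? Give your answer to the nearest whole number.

Var(Ŷ) = N²·Var(ȳ) = N²·(1 − n/N)·s²/n.
f = 7197/49165 = 0.14638462; Var(ȳ) = 0.85361538·156/7197 = 0.018502709.
Var(Ŷ) = 49165² · 0.018502709 = 4.4724697 × 10^7.
SE(Ŷ) = √(4.4724697 × 10^7) = 6688.

6688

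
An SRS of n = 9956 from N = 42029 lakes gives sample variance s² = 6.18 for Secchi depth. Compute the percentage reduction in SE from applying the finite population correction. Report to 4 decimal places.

12.6435

f = n/N = 9956/42029 = 0.23688406.
SE_no-fpc = √(s²/n) = 0.024914478; SE_fpc = √((1−f)s²/n) = 0.021764418.
Ratio = √(1−f) = 0.87356508. Reduction = 100·(1 − 0.87356508) = 12.6435%.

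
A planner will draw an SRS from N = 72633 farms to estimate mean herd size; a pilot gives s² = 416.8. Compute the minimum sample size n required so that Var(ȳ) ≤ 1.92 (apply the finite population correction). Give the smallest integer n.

217

Without fpc, n₀ = s²/D = 416.8/1.92 = 217.0833.
With fpc, (1 − n/N)·s²/n ≤ D requires n ≥ n₀/(1 + n₀/N) = 217.0833/(1 + 217.0833/72633) = 216.4364.
Rounding up, n = 217.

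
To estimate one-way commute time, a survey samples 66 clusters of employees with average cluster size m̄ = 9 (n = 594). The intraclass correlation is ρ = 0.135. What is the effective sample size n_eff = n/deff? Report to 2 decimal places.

285.58

deff = 1 + (9 − 1)·0.135 = 1 + 1.08 = 2.08.
n_eff = 594 / 2.08 = 285.58.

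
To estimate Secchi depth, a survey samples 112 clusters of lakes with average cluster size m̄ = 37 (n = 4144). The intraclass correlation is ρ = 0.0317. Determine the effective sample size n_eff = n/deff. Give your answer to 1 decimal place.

1935.4

deff = 1 + (37 − 1)·0.0317 = 1 + 1.1412 = 2.1412.
n_eff = 4144 / 2.1412 = 1935.4.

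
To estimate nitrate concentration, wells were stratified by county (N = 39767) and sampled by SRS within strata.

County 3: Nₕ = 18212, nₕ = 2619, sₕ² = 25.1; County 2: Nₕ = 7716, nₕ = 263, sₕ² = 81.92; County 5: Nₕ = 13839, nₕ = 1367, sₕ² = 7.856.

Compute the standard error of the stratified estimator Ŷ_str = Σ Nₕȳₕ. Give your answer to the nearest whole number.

4650

Var(Ŷ_str) = Σₕ Nₕ²(1 − fₕ)sₕ²/nₕ.
County 3: 18212²·(1 − 2619/18212)·25.1/2619 = 2.7216078 × 10^6.
County 2: 7716²·(1 − 263/7716)·81.92/263 = 1.7912555 × 10^7.
County 5: 13839²·(1 − 1367/13839)·7.856/1367 = 991913.43.
Sum = 2.1626076 × 10^7.
SE = √(2.1626076 × 10^7) = 4650.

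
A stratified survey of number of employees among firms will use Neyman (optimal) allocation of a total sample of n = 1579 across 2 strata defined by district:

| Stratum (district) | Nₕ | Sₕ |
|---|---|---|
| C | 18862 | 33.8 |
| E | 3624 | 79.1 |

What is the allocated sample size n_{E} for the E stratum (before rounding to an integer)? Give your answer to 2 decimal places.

489.76

Neyman allocation: nₕ = n·NₕSₕ / Σⱼ NⱼSⱼ.
Σ NⱼSⱼ = 18862·33.8 + 3624·79.1 = 924194.
n_{E} = 1579·3624·79.1 / 924194 = 489.76.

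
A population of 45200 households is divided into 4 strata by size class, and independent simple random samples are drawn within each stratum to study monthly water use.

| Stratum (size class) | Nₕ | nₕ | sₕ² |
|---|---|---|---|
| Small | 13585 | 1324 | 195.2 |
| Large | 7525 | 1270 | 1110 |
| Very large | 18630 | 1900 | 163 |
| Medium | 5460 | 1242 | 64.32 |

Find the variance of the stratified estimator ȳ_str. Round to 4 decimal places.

Var(ȳ_str) = Σₕ Wₕ²(1 − fₕ)sₕ²/nₕ with Wₕ = Nₕ/N, N = 45200.
Small: Wₕ = 0.30055310; term = 0.30055310²·(1 − 0.09746043)·195.2/1324 = 0.01201989.
Large: Wₕ = 0.16648230; term = 0.16648230²·(1 − 0.16877076)·1110/1270 = 0.020136139.
Very large: Wₕ = 0.41216814; term = 0.41216814²·(1 − 0.10198604)·163/1900 = 0.013087778.
Medium: Wₕ = 0.12079646; term = 0.12079646²·(1 − 0.22747253)·64.32/1242 = 5.8377674 × 10^-4.
Sum = 0.045827584.

0.0458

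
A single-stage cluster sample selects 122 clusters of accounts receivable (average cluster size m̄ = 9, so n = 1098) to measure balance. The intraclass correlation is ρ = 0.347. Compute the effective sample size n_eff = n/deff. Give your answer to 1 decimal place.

deff = 1 + (9 − 1)·0.347 = 1 + 2.776 = 3.776.
n_eff = 1098 / 3.776 = 290.8.

290.8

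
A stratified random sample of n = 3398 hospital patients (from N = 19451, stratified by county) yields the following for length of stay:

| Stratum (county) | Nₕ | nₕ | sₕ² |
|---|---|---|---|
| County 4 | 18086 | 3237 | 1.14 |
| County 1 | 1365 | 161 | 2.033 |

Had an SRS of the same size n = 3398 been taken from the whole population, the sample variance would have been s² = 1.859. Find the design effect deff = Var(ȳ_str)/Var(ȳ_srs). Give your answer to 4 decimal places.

0.6751

Var(ȳ_str) = Σ Wₕ²(1−fₕ)sₕ²/nₕ with Wₕ = Nₕ/19451:
  County 4: (18086/19451)²·(1−3237/18086)·1.14/3237 = 2.4998734 × 10^-4
  County 1: (1365/19451)²·(1−161/1365)·2.033/161 = 5.4851281 × 10^-5
  → Var(ȳ_str) = 3.0483862 × 10^-4.
Var(ȳ_srs) = (1 − 3398/19451)·1.859/3398 = 4.5151303 × 10^-4.
deff = (3.0483862 × 10^-4) / (4.5151303 × 10^-4) = 0.6751.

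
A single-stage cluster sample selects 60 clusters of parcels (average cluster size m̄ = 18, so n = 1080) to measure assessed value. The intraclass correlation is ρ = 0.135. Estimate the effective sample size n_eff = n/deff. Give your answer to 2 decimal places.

deff = 1 + (18 − 1)·0.135 = 1 + 2.295 = 3.295.
n_eff = 1080 / 3.295 = 327.77.

327.77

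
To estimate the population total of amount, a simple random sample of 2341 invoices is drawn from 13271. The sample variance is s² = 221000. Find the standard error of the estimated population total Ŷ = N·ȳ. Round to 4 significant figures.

Var(Ŷ) = N²·Var(ȳ) = N²·(1 − n/N)·s²/n.
f = 2341/13271 = 0.17639967; Var(ȳ) = 0.82360033·221000/2341 = 77.751249.
Var(Ŷ) = 13271² · 77.751249 = 1.3693507 × 10^10.
SE(Ŷ) = √(1.3693507 × 10^10) = 117000.

117000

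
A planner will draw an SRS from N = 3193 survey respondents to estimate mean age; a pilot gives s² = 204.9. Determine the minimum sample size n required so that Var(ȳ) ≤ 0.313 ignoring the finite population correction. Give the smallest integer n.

Without fpc, n₀ = s²/D = 204.9/0.313 = 654.6326.
Rounding up, n = 655.

655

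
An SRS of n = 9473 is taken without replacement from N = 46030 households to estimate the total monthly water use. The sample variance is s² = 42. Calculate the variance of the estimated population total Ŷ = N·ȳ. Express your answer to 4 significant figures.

7.461 × 10^6

Var(Ŷ) = N²·Var(ȳ) = N²·(1 − n/N)·s²/n.
f = 9473/46030 = 0.20580056; Var(ȳ) = 0.79419944·42/9473 = 0.0035212051.
Var(Ŷ) = 46030² · 0.0035212051 = 7.4605917 × 10^6.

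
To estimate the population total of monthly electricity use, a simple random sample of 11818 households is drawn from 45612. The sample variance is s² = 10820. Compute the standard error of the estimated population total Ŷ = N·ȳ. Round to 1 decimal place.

37566.5

Var(Ŷ) = N²·Var(ȳ) = N²·(1 − n/N)·s²/n.
f = 11818/45612 = 0.25909848; Var(ȳ) = 0.74090152·10820/11818 = 0.67833427.
Var(Ŷ) = 45612² · 0.67833427 = 1.4112436 × 10^9.
SE(Ŷ) = √(1.4112436 × 10^9) = 37566.5.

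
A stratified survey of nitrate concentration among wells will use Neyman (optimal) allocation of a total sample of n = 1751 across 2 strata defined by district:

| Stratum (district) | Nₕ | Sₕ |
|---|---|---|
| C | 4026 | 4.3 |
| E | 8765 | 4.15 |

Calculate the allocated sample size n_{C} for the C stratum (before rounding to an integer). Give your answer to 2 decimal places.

564.63

Neyman allocation: nₕ = n·NₕSₕ / Σⱼ NⱼSⱼ.
Σ NⱼSⱼ = 4026·4.3 + 8765·4.15 = 53686.55.
n_{C} = 1751·4026·4.3 / 53686.55 = 564.63.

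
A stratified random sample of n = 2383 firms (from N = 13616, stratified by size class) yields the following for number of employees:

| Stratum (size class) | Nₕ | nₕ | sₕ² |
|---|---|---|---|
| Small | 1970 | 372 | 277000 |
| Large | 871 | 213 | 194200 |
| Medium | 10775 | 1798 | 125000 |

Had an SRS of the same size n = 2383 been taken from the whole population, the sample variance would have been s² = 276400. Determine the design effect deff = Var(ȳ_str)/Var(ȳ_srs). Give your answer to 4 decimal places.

Var(ȳ_str) = Σ Wₕ²(1−fₕ)sₕ²/nₕ with Wₕ = Nₕ/13616:
  Small: (1970/13616)²·(1−372/1970)·277000/372 = 12.643891
  Large: (871/13616)²·(1−213/871)·194200/213 = 2.8184776
  Medium: (10775/13616)²·(1−1798/10775)·125000/1798 = 36.271853
  → Var(ȳ_str) = 51.734222.
Var(ȳ_srs) = (1 − 2383/13616)·276400/2383 = 95.688603.
deff = 51.734222 / 95.688603 = 0.5407.

0.5407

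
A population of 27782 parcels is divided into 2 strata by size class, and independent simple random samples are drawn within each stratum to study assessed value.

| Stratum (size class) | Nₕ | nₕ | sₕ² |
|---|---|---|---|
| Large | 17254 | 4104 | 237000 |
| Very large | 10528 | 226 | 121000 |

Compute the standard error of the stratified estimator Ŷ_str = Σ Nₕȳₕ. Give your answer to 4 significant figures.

Var(Ŷ_str) = Σₕ Nₕ²(1 − fₕ)sₕ²/nₕ.
Large: 17254²·(1 − 4104/17254)·237000/4104 = 1.3102572 × 10^10.
Very large: 10528²·(1 − 226/10528)·121000/226 = 5.8069001 × 10^10.
Sum = 7.1171573 × 10^10.
SE = √(7.1171573 × 10^10) = 266800.

266800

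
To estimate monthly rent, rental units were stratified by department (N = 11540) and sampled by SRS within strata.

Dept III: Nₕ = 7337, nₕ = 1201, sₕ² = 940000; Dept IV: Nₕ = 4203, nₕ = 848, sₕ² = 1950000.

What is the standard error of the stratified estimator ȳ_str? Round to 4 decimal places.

22.5407

Var(ȳ_str) = Σₕ Wₕ²(1 − fₕ)sₕ²/nₕ with Wₕ = Nₕ/N, N = 11540.
Dept III: Wₕ = 0.63578856; term = 0.63578856²·(1 − 0.16369088)·940000/1201 = 264.59224.
Dept IV: Wₕ = 0.36421144; term = 0.36421144²·(1 − 0.20176065)·1950000/848 = 243.48884.
Sum = 508.08108.
SE = √(508.08108) = 22.5407.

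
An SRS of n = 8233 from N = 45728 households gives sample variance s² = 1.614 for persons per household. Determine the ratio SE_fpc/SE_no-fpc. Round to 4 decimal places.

0.9055

f = n/N = 8233/45728 = 0.18004286.
SE_no-fpc = √(s²/n) = 0.01400144; SE_fpc = √((1−f)s²/n) = 0.012678512.
Ratio = √(1−f) = 0.90551485.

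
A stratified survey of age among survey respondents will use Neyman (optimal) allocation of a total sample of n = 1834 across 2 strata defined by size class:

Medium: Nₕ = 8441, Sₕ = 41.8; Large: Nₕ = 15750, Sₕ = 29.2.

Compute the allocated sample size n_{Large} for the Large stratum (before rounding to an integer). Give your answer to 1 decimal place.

1037.8

Neyman allocation: nₕ = n·NₕSₕ / Σⱼ NⱼSⱼ.
Σ NⱼSⱼ = 8441·41.8 + 15750·29.2 = 812733.8.
n_{Large} = 1834·15750·29.2 / 812733.8 = 1037.8.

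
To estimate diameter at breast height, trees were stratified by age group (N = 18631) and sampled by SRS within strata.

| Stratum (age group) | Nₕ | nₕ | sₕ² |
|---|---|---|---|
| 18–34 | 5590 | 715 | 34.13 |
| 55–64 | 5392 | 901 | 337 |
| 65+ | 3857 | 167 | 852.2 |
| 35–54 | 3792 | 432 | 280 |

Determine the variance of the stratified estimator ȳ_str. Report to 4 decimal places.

0.2629

Var(ȳ_str) = Σₕ Wₕ²(1 − fₕ)sₕ²/nₕ with Wₕ = Nₕ/N, N = 18631.
18–34: Wₕ = 0.30003757; term = 0.30003757²·(1 − 0.12790698)·34.13/715 = 0.0037475233.
55–64: Wₕ = 0.28941012; term = 0.28941012²·(1 − 0.16709941)·337/901 = 0.026093102.
65+: Wₕ = 0.20702056; term = 0.20702056²·(1 − 0.04329790)·852.2/167 = 0.2092323.
35–54: Wₕ = 0.20353175; term = 0.20353175²·(1 − 0.11392405)·280/432 = 0.023790828.
Sum = 0.26286375.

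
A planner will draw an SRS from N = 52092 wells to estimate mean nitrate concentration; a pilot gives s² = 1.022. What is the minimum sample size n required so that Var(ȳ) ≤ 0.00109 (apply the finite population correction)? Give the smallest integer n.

Without fpc, n₀ = s²/D = 1.022/0.00109 = 937.6147.
With fpc, (1 − n/N)·s²/n ≤ D requires n ≥ n₀/(1 + n₀/N) = 937.6147/(1 + 937.6147/52092) = 921.0368.
Rounding up, n = 922.

922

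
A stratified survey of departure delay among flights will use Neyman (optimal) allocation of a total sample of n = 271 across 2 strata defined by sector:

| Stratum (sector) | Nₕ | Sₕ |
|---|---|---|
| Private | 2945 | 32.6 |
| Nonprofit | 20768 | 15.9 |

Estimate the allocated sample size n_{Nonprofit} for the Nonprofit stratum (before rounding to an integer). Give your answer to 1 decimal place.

Neyman allocation: nₕ = n·NₕSₕ / Σⱼ NⱼSⱼ.
Σ NⱼSⱼ = 2945·32.6 + 20768·15.9 = 426218.2.
n_{Nonprofit} = 271·20768·15.9 / 426218.2 = 210.0.

210.0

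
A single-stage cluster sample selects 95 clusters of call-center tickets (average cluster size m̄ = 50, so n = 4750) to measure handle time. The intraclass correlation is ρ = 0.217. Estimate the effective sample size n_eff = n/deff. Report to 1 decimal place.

deff = 1 + (50 − 1)·0.217 = 1 + 10.633 = 11.633.
n_eff = 4750 / 11.633 = 408.3.

408.3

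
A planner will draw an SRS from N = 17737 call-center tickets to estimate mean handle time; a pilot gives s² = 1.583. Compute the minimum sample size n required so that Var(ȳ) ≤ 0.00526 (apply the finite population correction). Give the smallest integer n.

296

Without fpc, n₀ = s²/D = 1.583/0.00526 = 300.9506.
With fpc, (1 − n/N)·s²/n ≤ D requires n ≥ n₀/(1 + n₀/N) = 300.9506/(1 + 300.9506/17737) = 295.9294.
Rounding up, n = 296.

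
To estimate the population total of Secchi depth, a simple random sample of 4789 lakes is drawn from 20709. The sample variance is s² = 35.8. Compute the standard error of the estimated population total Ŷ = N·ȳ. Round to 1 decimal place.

Var(Ŷ) = N²·Var(ȳ) = N²·(1 − n/N)·s²/n.
f = 4789/20709 = 0.23125211; Var(ȳ) = 0.76874789·35.8/4789 = 0.0057467476.
Var(Ŷ) = 20709² · 0.0057467476 = 2.4645656 × 10^6.
SE(Ŷ) = √(2.4645656 × 10^6) = 1569.9.

1569.9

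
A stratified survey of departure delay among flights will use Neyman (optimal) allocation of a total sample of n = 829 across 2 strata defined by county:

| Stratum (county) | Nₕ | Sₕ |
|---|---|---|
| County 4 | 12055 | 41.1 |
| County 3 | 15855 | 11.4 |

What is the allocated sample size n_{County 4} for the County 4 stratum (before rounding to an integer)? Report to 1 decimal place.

Neyman allocation: nₕ = n·NₕSₕ / Σⱼ NⱼSⱼ.
Σ NⱼSⱼ = 12055·41.1 + 15855·11.4 = 676207.5.
n_{County 4} = 829·12055·41.1 / 676207.5 = 607.4.

607.4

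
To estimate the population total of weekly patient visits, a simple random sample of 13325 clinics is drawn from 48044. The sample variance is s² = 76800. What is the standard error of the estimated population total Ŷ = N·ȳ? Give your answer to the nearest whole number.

98051

Var(Ŷ) = N²·Var(ȳ) = N²·(1 − n/N)·s²/n.
f = 13325/48044 = 0.27734993; Var(ȳ) = 0.72265007·76800/13325 = 4.1650676.
Var(Ŷ) = 48044² · 4.1650676 = 9.6139171 × 10^9.
SE(Ŷ) = √(9.6139171 × 10^9) = 98051.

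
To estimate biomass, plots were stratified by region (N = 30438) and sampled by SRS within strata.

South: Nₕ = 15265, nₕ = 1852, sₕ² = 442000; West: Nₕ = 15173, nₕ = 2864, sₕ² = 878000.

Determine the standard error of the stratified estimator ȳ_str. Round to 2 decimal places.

Var(ȳ_str) = Σₕ Wₕ²(1 − fₕ)sₕ²/nₕ with Wₕ = Nₕ/N, N = 30438.
South: Wₕ = 0.50151127; term = 0.50151127²·(1 − 0.12132329)·442000/1852 = 52.743846.
West: Wₕ = 0.49848873; term = 0.49848873²·(1 − 0.18875634)·878000/2864 = 61.799293.
Sum = 114.54314.
SE = √(114.54314) = 10.70.

10.70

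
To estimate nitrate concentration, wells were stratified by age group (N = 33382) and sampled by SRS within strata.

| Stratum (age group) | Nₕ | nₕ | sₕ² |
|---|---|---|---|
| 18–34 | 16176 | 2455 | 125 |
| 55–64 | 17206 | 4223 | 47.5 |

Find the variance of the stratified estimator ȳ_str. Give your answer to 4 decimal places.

Var(ȳ_str) = Σₕ Wₕ²(1 − fₕ)sₕ²/nₕ with Wₕ = Nₕ/N, N = 33382.
18–34: Wₕ = 0.48457252; term = 0.48457252²·(1 − 0.15176805)·125/2455 = 0.010141232.
55–64: Wₕ = 0.51542748; term = 0.51542748²·(1 − 0.24543764)·47.5/4223 = 0.0022547729.
Sum = 0.012396005.

0.0124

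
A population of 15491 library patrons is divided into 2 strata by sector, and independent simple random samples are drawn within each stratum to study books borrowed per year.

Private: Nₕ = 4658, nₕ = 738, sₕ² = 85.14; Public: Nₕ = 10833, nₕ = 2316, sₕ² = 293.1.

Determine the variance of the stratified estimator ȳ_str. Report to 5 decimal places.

0.05744

Var(ȳ_str) = Σₕ Wₕ²(1 − fₕ)sₕ²/nₕ with Wₕ = Nₕ/N, N = 15491.
Private: Wₕ = 0.30069072; term = 0.30069072²·(1 − 0.15843710)·85.14/738 = 0.0087781688.
Public: Wₕ = 0.69930928; term = 0.69930928²·(1 − 0.21379119)·293.1/2316 = 0.048657943.
Sum = 0.057436112.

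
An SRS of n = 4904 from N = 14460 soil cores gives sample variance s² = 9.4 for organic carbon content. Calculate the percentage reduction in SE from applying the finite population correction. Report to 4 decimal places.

f = n/N = 4904/14460 = 0.33914246.
SE_no-fpc = √(s²/n) = 0.043781304; SE_fpc = √((1−f)s²/n) = 0.035591199.
Ratio = √(1−f) = 0.81293145. Reduction = 100·(1 − 0.81293145) = 18.7069%.

18.7069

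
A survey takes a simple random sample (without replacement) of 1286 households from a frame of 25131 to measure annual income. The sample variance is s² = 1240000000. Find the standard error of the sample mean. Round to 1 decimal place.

956.5

Under SRS without replacement, Var(ȳ) = (1 − f)·s²/n with f = n/N = 1286/25131 = 0.05117186.
Var(ȳ) = (1 − 0.05117186)·1240000000/1286 = 0.94882814·964230.17 = 914888.72.
SE(ȳ) = √(914888.72) = 956.5.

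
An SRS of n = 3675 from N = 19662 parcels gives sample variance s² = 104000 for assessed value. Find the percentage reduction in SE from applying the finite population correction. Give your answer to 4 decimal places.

f = n/N = 3675/19662 = 0.18690876.
SE_no-fpc = √(s²/n) = 5.3197105; SE_fpc = √((1−f)s²/n) = 4.7968666.
Ratio = √(1−f) = 0.90171572. Reduction = 100·(1 − 0.90171572) = 9.8284%.

9.8284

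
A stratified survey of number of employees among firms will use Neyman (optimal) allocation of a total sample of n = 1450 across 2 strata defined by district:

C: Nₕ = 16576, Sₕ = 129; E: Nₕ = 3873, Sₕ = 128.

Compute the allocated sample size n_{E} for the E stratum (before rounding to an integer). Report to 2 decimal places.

Neyman allocation: nₕ = n·NₕSₕ / Σⱼ NⱼSⱼ.
Σ NⱼSⱼ = 16576·129 + 3873·128 = 2.634048 × 10^6.
n_{E} = 1450·3873·128 / (2.634048 × 10^6) = 272.90.

272.90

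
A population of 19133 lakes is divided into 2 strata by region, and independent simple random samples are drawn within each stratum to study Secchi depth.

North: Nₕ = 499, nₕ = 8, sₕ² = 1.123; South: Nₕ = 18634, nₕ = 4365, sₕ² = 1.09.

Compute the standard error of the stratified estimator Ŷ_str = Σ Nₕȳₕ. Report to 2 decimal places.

Var(Ŷ_str) = Σₕ Nₕ²(1 − fₕ)sₕ²/nₕ.
North: 499²·(1 − 8/499)·1.123/8 = 34393.138.
South: 18634²·(1 − 4365/18634)·1.09/4365 = 66395.994.
Sum = 100789.13.
SE = √(100789.13) = 317.47.

317.47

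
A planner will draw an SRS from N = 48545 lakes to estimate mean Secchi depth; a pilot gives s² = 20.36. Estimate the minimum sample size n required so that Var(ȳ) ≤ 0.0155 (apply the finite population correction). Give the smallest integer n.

1279

Without fpc, n₀ = s²/D = 20.36/0.0155 = 1313.5484.
With fpc, (1 − n/N)·s²/n ≤ D requires n ≥ n₀/(1 + n₀/N) = 1313.5484/(1 + 1313.5484/48545) = 1278.9423.
Rounding up, n = 1279.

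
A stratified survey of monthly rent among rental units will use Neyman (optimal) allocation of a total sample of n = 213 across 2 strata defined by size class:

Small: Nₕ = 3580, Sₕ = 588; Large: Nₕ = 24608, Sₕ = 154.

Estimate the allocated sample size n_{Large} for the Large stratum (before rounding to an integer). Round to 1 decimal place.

Neyman allocation: nₕ = n·NₕSₕ / Σⱼ NⱼSⱼ.
Σ NⱼSⱼ = 3580·588 + 24608·154 = 5.894672 × 10^6.
n_{Large} = 213·24608·154 / (5.894672 × 10^6) = 136.9.

136.9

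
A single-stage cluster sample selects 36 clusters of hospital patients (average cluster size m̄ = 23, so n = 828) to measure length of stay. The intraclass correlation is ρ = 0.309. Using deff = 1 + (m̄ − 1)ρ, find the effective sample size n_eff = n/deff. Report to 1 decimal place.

106.2

deff = 1 + (23 − 1)·0.309 = 1 + 6.798 = 7.798.
n_eff = 828 / 7.798 = 106.2.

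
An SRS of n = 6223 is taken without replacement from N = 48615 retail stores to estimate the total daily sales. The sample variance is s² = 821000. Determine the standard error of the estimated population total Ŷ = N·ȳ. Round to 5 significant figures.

Var(Ŷ) = N²·Var(ȳ) = N²·(1 − n/N)·s²/n.
f = 6223/48615 = 0.12800576; Var(ȳ) = 0.87199424·821000/6223 = 115.04215.
Var(Ŷ) = 48615² · 115.04215 = 2.7189271 × 10^11.
SE(Ŷ) = √(2.7189271 × 10^11) = 521430.

521430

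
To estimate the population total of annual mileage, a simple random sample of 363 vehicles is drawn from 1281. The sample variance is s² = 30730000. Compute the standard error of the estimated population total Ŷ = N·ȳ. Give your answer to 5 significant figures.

315520

Var(Ŷ) = N²·Var(ȳ) = N²·(1 − n/N)·s²/n.
f = 363/1281 = 0.28337237; Var(ȳ) = 0.71662763·30730000/363 = 60666.576.
Var(Ŷ) = 1281² · 60666.576 = 9.9551485 × 10^10.
SE(Ŷ) = √(9.9551485 × 10^10) = 315520.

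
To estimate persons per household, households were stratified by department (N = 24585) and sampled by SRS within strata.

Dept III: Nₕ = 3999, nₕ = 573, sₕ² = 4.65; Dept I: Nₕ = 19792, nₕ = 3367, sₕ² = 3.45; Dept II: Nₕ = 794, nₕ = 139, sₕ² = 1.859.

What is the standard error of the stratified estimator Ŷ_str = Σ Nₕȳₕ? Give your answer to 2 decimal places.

671.74

Var(Ŷ_str) = Σₕ Nₕ²(1 − fₕ)sₕ²/nₕ.
Dept III: 3999²·(1 − 573/3999)·4.65/573 = 111182.67.
Dept I: 19792²·(1 − 3367/19792)·3.45/3367 = 333097.24.
Dept II: 794²·(1 − 139/794)·1.859/139 = 6955.4686.
Sum = 451235.38.
SE = √(451235.38) = 671.74.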